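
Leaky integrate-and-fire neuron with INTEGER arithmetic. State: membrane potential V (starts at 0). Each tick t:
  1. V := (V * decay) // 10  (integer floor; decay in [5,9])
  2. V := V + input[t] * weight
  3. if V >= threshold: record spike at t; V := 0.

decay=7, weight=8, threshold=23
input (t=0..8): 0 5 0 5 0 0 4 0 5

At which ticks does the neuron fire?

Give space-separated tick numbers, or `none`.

Answer: 1 3 6 8

Derivation:
t=0: input=0 -> V=0
t=1: input=5 -> V=0 FIRE
t=2: input=0 -> V=0
t=3: input=5 -> V=0 FIRE
t=4: input=0 -> V=0
t=5: input=0 -> V=0
t=6: input=4 -> V=0 FIRE
t=7: input=0 -> V=0
t=8: input=5 -> V=0 FIRE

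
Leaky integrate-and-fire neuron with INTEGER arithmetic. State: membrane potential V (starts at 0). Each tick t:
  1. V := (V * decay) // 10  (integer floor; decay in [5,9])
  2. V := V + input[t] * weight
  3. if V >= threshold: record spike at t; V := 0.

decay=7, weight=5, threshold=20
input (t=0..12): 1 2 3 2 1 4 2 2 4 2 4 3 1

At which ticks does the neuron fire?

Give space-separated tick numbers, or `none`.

t=0: input=1 -> V=5
t=1: input=2 -> V=13
t=2: input=3 -> V=0 FIRE
t=3: input=2 -> V=10
t=4: input=1 -> V=12
t=5: input=4 -> V=0 FIRE
t=6: input=2 -> V=10
t=7: input=2 -> V=17
t=8: input=4 -> V=0 FIRE
t=9: input=2 -> V=10
t=10: input=4 -> V=0 FIRE
t=11: input=3 -> V=15
t=12: input=1 -> V=15

Answer: 2 5 8 10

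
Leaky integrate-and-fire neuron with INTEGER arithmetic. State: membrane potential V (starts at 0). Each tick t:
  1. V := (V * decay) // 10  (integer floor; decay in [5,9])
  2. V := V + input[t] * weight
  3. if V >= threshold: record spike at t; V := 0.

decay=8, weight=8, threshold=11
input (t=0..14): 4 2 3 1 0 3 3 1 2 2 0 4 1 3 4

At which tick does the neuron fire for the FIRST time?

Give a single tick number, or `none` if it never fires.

t=0: input=4 -> V=0 FIRE
t=1: input=2 -> V=0 FIRE
t=2: input=3 -> V=0 FIRE
t=3: input=1 -> V=8
t=4: input=0 -> V=6
t=5: input=3 -> V=0 FIRE
t=6: input=3 -> V=0 FIRE
t=7: input=1 -> V=8
t=8: input=2 -> V=0 FIRE
t=9: input=2 -> V=0 FIRE
t=10: input=0 -> V=0
t=11: input=4 -> V=0 FIRE
t=12: input=1 -> V=8
t=13: input=3 -> V=0 FIRE
t=14: input=4 -> V=0 FIRE

Answer: 0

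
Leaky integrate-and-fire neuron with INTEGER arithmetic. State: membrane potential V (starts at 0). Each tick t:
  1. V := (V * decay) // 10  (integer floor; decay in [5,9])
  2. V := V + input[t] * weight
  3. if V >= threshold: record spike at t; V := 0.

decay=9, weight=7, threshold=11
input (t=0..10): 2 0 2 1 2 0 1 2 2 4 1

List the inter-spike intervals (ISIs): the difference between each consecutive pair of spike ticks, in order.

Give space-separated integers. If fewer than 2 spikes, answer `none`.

Answer: 2 2 3 1 1

Derivation:
t=0: input=2 -> V=0 FIRE
t=1: input=0 -> V=0
t=2: input=2 -> V=0 FIRE
t=3: input=1 -> V=7
t=4: input=2 -> V=0 FIRE
t=5: input=0 -> V=0
t=6: input=1 -> V=7
t=7: input=2 -> V=0 FIRE
t=8: input=2 -> V=0 FIRE
t=9: input=4 -> V=0 FIRE
t=10: input=1 -> V=7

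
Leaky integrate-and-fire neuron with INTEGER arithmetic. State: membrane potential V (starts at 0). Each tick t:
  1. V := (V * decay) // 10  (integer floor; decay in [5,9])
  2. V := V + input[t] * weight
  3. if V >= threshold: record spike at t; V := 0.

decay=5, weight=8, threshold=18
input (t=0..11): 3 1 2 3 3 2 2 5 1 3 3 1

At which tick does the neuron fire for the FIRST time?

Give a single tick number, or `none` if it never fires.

t=0: input=3 -> V=0 FIRE
t=1: input=1 -> V=8
t=2: input=2 -> V=0 FIRE
t=3: input=3 -> V=0 FIRE
t=4: input=3 -> V=0 FIRE
t=5: input=2 -> V=16
t=6: input=2 -> V=0 FIRE
t=7: input=5 -> V=0 FIRE
t=8: input=1 -> V=8
t=9: input=3 -> V=0 FIRE
t=10: input=3 -> V=0 FIRE
t=11: input=1 -> V=8

Answer: 0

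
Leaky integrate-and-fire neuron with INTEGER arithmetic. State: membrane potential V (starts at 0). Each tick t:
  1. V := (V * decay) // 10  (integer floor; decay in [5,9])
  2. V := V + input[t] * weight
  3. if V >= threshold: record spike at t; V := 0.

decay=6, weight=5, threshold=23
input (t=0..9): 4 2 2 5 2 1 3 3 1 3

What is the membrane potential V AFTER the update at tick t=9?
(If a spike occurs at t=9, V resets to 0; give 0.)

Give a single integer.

Answer: 18

Derivation:
t=0: input=4 -> V=20
t=1: input=2 -> V=22
t=2: input=2 -> V=0 FIRE
t=3: input=5 -> V=0 FIRE
t=4: input=2 -> V=10
t=5: input=1 -> V=11
t=6: input=3 -> V=21
t=7: input=3 -> V=0 FIRE
t=8: input=1 -> V=5
t=9: input=3 -> V=18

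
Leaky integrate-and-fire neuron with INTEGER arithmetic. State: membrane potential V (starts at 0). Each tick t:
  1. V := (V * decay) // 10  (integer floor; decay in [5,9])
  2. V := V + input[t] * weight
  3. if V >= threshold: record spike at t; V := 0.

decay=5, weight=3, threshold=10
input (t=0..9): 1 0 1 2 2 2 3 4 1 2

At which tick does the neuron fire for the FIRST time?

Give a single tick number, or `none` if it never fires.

Answer: 5

Derivation:
t=0: input=1 -> V=3
t=1: input=0 -> V=1
t=2: input=1 -> V=3
t=3: input=2 -> V=7
t=4: input=2 -> V=9
t=5: input=2 -> V=0 FIRE
t=6: input=3 -> V=9
t=7: input=4 -> V=0 FIRE
t=8: input=1 -> V=3
t=9: input=2 -> V=7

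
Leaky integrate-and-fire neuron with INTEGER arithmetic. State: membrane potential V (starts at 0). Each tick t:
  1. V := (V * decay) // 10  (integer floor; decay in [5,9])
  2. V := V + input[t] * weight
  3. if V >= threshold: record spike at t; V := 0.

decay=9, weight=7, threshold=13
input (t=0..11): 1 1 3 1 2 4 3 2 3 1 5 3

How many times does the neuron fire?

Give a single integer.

t=0: input=1 -> V=7
t=1: input=1 -> V=0 FIRE
t=2: input=3 -> V=0 FIRE
t=3: input=1 -> V=7
t=4: input=2 -> V=0 FIRE
t=5: input=4 -> V=0 FIRE
t=6: input=3 -> V=0 FIRE
t=7: input=2 -> V=0 FIRE
t=8: input=3 -> V=0 FIRE
t=9: input=1 -> V=7
t=10: input=5 -> V=0 FIRE
t=11: input=3 -> V=0 FIRE

Answer: 9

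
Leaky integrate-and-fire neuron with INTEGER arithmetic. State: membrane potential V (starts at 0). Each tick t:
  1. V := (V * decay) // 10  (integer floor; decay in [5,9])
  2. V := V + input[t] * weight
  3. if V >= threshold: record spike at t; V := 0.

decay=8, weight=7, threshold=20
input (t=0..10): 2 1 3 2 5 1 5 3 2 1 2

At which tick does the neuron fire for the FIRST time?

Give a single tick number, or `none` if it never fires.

t=0: input=2 -> V=14
t=1: input=1 -> V=18
t=2: input=3 -> V=0 FIRE
t=3: input=2 -> V=14
t=4: input=5 -> V=0 FIRE
t=5: input=1 -> V=7
t=6: input=5 -> V=0 FIRE
t=7: input=3 -> V=0 FIRE
t=8: input=2 -> V=14
t=9: input=1 -> V=18
t=10: input=2 -> V=0 FIRE

Answer: 2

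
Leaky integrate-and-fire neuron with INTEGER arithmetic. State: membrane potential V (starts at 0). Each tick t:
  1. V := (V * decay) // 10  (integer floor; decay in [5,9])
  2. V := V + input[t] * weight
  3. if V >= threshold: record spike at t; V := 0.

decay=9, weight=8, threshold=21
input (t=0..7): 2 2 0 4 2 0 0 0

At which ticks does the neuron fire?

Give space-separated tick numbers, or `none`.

Answer: 1 3

Derivation:
t=0: input=2 -> V=16
t=1: input=2 -> V=0 FIRE
t=2: input=0 -> V=0
t=3: input=4 -> V=0 FIRE
t=4: input=2 -> V=16
t=5: input=0 -> V=14
t=6: input=0 -> V=12
t=7: input=0 -> V=10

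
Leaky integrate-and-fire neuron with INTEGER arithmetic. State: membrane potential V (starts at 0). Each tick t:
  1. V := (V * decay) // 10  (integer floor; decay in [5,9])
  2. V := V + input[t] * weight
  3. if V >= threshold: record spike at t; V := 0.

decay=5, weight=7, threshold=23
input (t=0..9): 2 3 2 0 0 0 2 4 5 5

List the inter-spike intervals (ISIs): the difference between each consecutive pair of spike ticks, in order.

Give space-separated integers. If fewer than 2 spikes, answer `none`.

t=0: input=2 -> V=14
t=1: input=3 -> V=0 FIRE
t=2: input=2 -> V=14
t=3: input=0 -> V=7
t=4: input=0 -> V=3
t=5: input=0 -> V=1
t=6: input=2 -> V=14
t=7: input=4 -> V=0 FIRE
t=8: input=5 -> V=0 FIRE
t=9: input=5 -> V=0 FIRE

Answer: 6 1 1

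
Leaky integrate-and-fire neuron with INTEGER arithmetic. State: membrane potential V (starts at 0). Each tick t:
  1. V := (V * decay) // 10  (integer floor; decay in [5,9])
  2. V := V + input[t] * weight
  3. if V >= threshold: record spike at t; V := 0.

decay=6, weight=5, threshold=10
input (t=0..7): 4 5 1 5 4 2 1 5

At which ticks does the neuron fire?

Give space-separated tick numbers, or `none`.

t=0: input=4 -> V=0 FIRE
t=1: input=5 -> V=0 FIRE
t=2: input=1 -> V=5
t=3: input=5 -> V=0 FIRE
t=4: input=4 -> V=0 FIRE
t=5: input=2 -> V=0 FIRE
t=6: input=1 -> V=5
t=7: input=5 -> V=0 FIRE

Answer: 0 1 3 4 5 7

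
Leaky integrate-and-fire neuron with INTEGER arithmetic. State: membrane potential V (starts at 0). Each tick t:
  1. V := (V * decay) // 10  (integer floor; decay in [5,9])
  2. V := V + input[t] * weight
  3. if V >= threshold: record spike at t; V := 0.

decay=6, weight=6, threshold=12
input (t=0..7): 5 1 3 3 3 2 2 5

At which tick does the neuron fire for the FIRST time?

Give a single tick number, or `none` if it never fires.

t=0: input=5 -> V=0 FIRE
t=1: input=1 -> V=6
t=2: input=3 -> V=0 FIRE
t=3: input=3 -> V=0 FIRE
t=4: input=3 -> V=0 FIRE
t=5: input=2 -> V=0 FIRE
t=6: input=2 -> V=0 FIRE
t=7: input=5 -> V=0 FIRE

Answer: 0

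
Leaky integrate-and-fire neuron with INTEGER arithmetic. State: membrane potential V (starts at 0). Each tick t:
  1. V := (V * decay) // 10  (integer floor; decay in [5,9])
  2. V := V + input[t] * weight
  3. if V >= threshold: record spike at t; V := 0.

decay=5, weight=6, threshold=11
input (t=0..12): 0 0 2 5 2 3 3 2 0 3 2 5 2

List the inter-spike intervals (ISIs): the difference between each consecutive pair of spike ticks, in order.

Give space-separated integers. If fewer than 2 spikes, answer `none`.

Answer: 1 1 1 1 1 2 1 1 1

Derivation:
t=0: input=0 -> V=0
t=1: input=0 -> V=0
t=2: input=2 -> V=0 FIRE
t=3: input=5 -> V=0 FIRE
t=4: input=2 -> V=0 FIRE
t=5: input=3 -> V=0 FIRE
t=6: input=3 -> V=0 FIRE
t=7: input=2 -> V=0 FIRE
t=8: input=0 -> V=0
t=9: input=3 -> V=0 FIRE
t=10: input=2 -> V=0 FIRE
t=11: input=5 -> V=0 FIRE
t=12: input=2 -> V=0 FIRE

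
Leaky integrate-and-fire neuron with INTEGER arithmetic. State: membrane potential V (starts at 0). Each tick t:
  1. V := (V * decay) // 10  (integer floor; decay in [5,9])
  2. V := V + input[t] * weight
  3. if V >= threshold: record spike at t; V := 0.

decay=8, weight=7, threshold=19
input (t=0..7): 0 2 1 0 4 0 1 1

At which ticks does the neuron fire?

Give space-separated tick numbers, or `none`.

Answer: 4

Derivation:
t=0: input=0 -> V=0
t=1: input=2 -> V=14
t=2: input=1 -> V=18
t=3: input=0 -> V=14
t=4: input=4 -> V=0 FIRE
t=5: input=0 -> V=0
t=6: input=1 -> V=7
t=7: input=1 -> V=12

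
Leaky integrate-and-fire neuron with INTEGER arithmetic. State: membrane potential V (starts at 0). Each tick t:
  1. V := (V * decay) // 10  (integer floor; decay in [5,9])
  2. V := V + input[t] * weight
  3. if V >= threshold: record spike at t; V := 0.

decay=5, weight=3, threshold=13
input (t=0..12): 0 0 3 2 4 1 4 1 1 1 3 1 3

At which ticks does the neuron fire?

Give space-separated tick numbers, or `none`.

t=0: input=0 -> V=0
t=1: input=0 -> V=0
t=2: input=3 -> V=9
t=3: input=2 -> V=10
t=4: input=4 -> V=0 FIRE
t=5: input=1 -> V=3
t=6: input=4 -> V=0 FIRE
t=7: input=1 -> V=3
t=8: input=1 -> V=4
t=9: input=1 -> V=5
t=10: input=3 -> V=11
t=11: input=1 -> V=8
t=12: input=3 -> V=0 FIRE

Answer: 4 6 12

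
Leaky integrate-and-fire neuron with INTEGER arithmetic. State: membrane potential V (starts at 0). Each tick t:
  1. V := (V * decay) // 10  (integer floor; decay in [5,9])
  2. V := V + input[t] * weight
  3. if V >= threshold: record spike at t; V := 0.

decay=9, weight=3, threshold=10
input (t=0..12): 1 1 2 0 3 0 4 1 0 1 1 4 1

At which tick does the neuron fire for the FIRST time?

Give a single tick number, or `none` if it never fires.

Answer: 2

Derivation:
t=0: input=1 -> V=3
t=1: input=1 -> V=5
t=2: input=2 -> V=0 FIRE
t=3: input=0 -> V=0
t=4: input=3 -> V=9
t=5: input=0 -> V=8
t=6: input=4 -> V=0 FIRE
t=7: input=1 -> V=3
t=8: input=0 -> V=2
t=9: input=1 -> V=4
t=10: input=1 -> V=6
t=11: input=4 -> V=0 FIRE
t=12: input=1 -> V=3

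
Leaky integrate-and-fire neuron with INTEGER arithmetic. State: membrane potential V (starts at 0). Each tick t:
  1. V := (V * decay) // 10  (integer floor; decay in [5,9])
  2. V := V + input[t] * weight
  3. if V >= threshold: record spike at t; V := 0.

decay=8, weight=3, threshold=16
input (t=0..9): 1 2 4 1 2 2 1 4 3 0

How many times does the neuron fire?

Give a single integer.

Answer: 2

Derivation:
t=0: input=1 -> V=3
t=1: input=2 -> V=8
t=2: input=4 -> V=0 FIRE
t=3: input=1 -> V=3
t=4: input=2 -> V=8
t=5: input=2 -> V=12
t=6: input=1 -> V=12
t=7: input=4 -> V=0 FIRE
t=8: input=3 -> V=9
t=9: input=0 -> V=7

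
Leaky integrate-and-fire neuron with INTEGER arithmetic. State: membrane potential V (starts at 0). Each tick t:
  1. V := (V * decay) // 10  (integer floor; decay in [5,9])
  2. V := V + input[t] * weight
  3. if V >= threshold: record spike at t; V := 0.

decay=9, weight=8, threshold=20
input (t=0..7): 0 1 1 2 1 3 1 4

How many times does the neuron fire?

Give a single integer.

Answer: 3

Derivation:
t=0: input=0 -> V=0
t=1: input=1 -> V=8
t=2: input=1 -> V=15
t=3: input=2 -> V=0 FIRE
t=4: input=1 -> V=8
t=5: input=3 -> V=0 FIRE
t=6: input=1 -> V=8
t=7: input=4 -> V=0 FIRE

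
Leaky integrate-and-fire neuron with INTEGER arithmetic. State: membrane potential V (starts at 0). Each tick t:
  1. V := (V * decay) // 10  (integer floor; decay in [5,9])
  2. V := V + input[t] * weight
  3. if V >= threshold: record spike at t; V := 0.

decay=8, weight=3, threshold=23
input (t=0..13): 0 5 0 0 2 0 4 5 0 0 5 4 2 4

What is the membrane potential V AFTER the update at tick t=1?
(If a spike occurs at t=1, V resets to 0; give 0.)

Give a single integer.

Answer: 15

Derivation:
t=0: input=0 -> V=0
t=1: input=5 -> V=15
t=2: input=0 -> V=12
t=3: input=0 -> V=9
t=4: input=2 -> V=13
t=5: input=0 -> V=10
t=6: input=4 -> V=20
t=7: input=5 -> V=0 FIRE
t=8: input=0 -> V=0
t=9: input=0 -> V=0
t=10: input=5 -> V=15
t=11: input=4 -> V=0 FIRE
t=12: input=2 -> V=6
t=13: input=4 -> V=16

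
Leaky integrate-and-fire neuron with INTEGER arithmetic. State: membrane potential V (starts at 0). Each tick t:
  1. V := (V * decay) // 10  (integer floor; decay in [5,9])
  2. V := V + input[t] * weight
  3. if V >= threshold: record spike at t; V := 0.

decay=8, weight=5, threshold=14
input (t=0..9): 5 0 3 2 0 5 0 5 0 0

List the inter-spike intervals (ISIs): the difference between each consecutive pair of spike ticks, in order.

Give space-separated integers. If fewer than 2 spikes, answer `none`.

t=0: input=5 -> V=0 FIRE
t=1: input=0 -> V=0
t=2: input=3 -> V=0 FIRE
t=3: input=2 -> V=10
t=4: input=0 -> V=8
t=5: input=5 -> V=0 FIRE
t=6: input=0 -> V=0
t=7: input=5 -> V=0 FIRE
t=8: input=0 -> V=0
t=9: input=0 -> V=0

Answer: 2 3 2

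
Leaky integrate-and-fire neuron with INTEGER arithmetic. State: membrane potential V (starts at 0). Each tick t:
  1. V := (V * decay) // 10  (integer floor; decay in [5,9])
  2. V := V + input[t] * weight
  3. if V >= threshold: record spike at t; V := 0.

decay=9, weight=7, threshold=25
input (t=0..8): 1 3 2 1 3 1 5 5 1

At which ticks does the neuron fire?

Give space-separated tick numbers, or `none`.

t=0: input=1 -> V=7
t=1: input=3 -> V=0 FIRE
t=2: input=2 -> V=14
t=3: input=1 -> V=19
t=4: input=3 -> V=0 FIRE
t=5: input=1 -> V=7
t=6: input=5 -> V=0 FIRE
t=7: input=5 -> V=0 FIRE
t=8: input=1 -> V=7

Answer: 1 4 6 7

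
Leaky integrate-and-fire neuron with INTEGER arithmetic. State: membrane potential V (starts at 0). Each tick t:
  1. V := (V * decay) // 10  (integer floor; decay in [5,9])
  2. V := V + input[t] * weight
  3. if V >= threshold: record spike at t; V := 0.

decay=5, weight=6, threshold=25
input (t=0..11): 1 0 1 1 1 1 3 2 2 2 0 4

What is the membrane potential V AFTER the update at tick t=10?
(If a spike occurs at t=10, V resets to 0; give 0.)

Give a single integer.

t=0: input=1 -> V=6
t=1: input=0 -> V=3
t=2: input=1 -> V=7
t=3: input=1 -> V=9
t=4: input=1 -> V=10
t=5: input=1 -> V=11
t=6: input=3 -> V=23
t=7: input=2 -> V=23
t=8: input=2 -> V=23
t=9: input=2 -> V=23
t=10: input=0 -> V=11
t=11: input=4 -> V=0 FIRE

Answer: 11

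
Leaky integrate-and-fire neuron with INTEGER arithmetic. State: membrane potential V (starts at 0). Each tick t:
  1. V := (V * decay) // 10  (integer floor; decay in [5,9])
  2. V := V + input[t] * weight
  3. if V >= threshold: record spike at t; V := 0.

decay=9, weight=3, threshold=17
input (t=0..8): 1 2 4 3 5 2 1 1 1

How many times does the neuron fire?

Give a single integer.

t=0: input=1 -> V=3
t=1: input=2 -> V=8
t=2: input=4 -> V=0 FIRE
t=3: input=3 -> V=9
t=4: input=5 -> V=0 FIRE
t=5: input=2 -> V=6
t=6: input=1 -> V=8
t=7: input=1 -> V=10
t=8: input=1 -> V=12

Answer: 2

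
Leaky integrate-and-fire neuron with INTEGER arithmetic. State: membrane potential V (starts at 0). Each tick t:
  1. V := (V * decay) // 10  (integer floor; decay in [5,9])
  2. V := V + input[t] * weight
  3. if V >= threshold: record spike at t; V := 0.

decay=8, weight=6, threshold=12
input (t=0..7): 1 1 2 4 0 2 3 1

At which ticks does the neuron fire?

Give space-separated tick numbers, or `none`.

t=0: input=1 -> V=6
t=1: input=1 -> V=10
t=2: input=2 -> V=0 FIRE
t=3: input=4 -> V=0 FIRE
t=4: input=0 -> V=0
t=5: input=2 -> V=0 FIRE
t=6: input=3 -> V=0 FIRE
t=7: input=1 -> V=6

Answer: 2 3 5 6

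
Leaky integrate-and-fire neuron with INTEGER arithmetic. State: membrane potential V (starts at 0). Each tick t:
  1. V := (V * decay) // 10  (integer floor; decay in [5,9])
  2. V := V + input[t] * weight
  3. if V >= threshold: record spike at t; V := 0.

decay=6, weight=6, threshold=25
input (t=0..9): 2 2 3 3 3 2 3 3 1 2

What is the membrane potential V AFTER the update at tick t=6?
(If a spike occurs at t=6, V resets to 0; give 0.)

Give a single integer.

Answer: 0

Derivation:
t=0: input=2 -> V=12
t=1: input=2 -> V=19
t=2: input=3 -> V=0 FIRE
t=3: input=3 -> V=18
t=4: input=3 -> V=0 FIRE
t=5: input=2 -> V=12
t=6: input=3 -> V=0 FIRE
t=7: input=3 -> V=18
t=8: input=1 -> V=16
t=9: input=2 -> V=21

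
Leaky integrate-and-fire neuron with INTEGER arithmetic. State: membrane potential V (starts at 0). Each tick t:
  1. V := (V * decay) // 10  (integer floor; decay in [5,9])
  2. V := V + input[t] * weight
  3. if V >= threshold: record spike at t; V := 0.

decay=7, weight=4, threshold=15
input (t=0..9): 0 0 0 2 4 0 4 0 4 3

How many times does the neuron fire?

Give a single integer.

Answer: 3

Derivation:
t=0: input=0 -> V=0
t=1: input=0 -> V=0
t=2: input=0 -> V=0
t=3: input=2 -> V=8
t=4: input=4 -> V=0 FIRE
t=5: input=0 -> V=0
t=6: input=4 -> V=0 FIRE
t=7: input=0 -> V=0
t=8: input=4 -> V=0 FIRE
t=9: input=3 -> V=12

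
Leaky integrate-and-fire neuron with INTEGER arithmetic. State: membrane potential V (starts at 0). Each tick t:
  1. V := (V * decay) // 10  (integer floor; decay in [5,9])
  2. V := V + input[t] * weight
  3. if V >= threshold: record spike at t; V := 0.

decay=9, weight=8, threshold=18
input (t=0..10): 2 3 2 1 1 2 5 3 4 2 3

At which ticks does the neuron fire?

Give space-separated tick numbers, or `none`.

Answer: 1 3 5 6 7 8 10

Derivation:
t=0: input=2 -> V=16
t=1: input=3 -> V=0 FIRE
t=2: input=2 -> V=16
t=3: input=1 -> V=0 FIRE
t=4: input=1 -> V=8
t=5: input=2 -> V=0 FIRE
t=6: input=5 -> V=0 FIRE
t=7: input=3 -> V=0 FIRE
t=8: input=4 -> V=0 FIRE
t=9: input=2 -> V=16
t=10: input=3 -> V=0 FIRE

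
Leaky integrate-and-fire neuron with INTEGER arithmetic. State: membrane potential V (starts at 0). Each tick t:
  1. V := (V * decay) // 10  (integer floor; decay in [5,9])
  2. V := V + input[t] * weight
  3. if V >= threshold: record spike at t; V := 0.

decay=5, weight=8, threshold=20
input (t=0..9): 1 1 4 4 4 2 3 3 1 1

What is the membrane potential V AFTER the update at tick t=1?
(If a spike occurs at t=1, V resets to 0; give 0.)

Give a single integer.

Answer: 12

Derivation:
t=0: input=1 -> V=8
t=1: input=1 -> V=12
t=2: input=4 -> V=0 FIRE
t=3: input=4 -> V=0 FIRE
t=4: input=4 -> V=0 FIRE
t=5: input=2 -> V=16
t=6: input=3 -> V=0 FIRE
t=7: input=3 -> V=0 FIRE
t=8: input=1 -> V=8
t=9: input=1 -> V=12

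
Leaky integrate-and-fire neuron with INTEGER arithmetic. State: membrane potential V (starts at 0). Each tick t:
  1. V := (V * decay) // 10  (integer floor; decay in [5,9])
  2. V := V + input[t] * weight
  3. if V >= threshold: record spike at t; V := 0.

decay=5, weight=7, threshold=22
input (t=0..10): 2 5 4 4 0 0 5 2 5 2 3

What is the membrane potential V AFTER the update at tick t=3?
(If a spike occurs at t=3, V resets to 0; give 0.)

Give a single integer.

Answer: 0

Derivation:
t=0: input=2 -> V=14
t=1: input=5 -> V=0 FIRE
t=2: input=4 -> V=0 FIRE
t=3: input=4 -> V=0 FIRE
t=4: input=0 -> V=0
t=5: input=0 -> V=0
t=6: input=5 -> V=0 FIRE
t=7: input=2 -> V=14
t=8: input=5 -> V=0 FIRE
t=9: input=2 -> V=14
t=10: input=3 -> V=0 FIRE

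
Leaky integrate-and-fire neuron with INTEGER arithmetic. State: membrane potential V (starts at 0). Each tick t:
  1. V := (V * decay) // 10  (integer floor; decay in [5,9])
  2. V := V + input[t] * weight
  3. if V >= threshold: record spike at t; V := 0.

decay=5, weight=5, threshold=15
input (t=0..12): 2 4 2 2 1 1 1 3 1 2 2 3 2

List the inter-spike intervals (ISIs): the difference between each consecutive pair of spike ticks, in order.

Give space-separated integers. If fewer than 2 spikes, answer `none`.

Answer: 2 4 3 1

Derivation:
t=0: input=2 -> V=10
t=1: input=4 -> V=0 FIRE
t=2: input=2 -> V=10
t=3: input=2 -> V=0 FIRE
t=4: input=1 -> V=5
t=5: input=1 -> V=7
t=6: input=1 -> V=8
t=7: input=3 -> V=0 FIRE
t=8: input=1 -> V=5
t=9: input=2 -> V=12
t=10: input=2 -> V=0 FIRE
t=11: input=3 -> V=0 FIRE
t=12: input=2 -> V=10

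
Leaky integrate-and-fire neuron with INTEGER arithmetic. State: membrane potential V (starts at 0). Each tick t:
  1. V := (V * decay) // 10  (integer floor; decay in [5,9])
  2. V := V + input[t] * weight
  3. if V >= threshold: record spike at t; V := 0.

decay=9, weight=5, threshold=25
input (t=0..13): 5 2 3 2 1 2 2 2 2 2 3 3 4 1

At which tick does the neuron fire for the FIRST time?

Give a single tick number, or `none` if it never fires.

t=0: input=5 -> V=0 FIRE
t=1: input=2 -> V=10
t=2: input=3 -> V=24
t=3: input=2 -> V=0 FIRE
t=4: input=1 -> V=5
t=5: input=2 -> V=14
t=6: input=2 -> V=22
t=7: input=2 -> V=0 FIRE
t=8: input=2 -> V=10
t=9: input=2 -> V=19
t=10: input=3 -> V=0 FIRE
t=11: input=3 -> V=15
t=12: input=4 -> V=0 FIRE
t=13: input=1 -> V=5

Answer: 0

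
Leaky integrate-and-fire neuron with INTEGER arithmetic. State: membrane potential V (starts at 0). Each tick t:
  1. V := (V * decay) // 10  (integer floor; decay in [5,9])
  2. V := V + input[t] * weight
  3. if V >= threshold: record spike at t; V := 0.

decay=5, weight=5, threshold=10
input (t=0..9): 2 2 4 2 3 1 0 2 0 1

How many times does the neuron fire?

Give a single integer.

t=0: input=2 -> V=0 FIRE
t=1: input=2 -> V=0 FIRE
t=2: input=4 -> V=0 FIRE
t=3: input=2 -> V=0 FIRE
t=4: input=3 -> V=0 FIRE
t=5: input=1 -> V=5
t=6: input=0 -> V=2
t=7: input=2 -> V=0 FIRE
t=8: input=0 -> V=0
t=9: input=1 -> V=5

Answer: 6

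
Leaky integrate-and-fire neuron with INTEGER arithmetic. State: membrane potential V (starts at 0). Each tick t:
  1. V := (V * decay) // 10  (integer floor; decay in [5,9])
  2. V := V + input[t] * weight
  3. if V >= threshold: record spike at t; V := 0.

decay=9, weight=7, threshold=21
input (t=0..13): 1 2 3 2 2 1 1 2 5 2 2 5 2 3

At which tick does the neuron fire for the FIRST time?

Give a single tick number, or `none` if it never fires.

Answer: 2

Derivation:
t=0: input=1 -> V=7
t=1: input=2 -> V=20
t=2: input=3 -> V=0 FIRE
t=3: input=2 -> V=14
t=4: input=2 -> V=0 FIRE
t=5: input=1 -> V=7
t=6: input=1 -> V=13
t=7: input=2 -> V=0 FIRE
t=8: input=5 -> V=0 FIRE
t=9: input=2 -> V=14
t=10: input=2 -> V=0 FIRE
t=11: input=5 -> V=0 FIRE
t=12: input=2 -> V=14
t=13: input=3 -> V=0 FIRE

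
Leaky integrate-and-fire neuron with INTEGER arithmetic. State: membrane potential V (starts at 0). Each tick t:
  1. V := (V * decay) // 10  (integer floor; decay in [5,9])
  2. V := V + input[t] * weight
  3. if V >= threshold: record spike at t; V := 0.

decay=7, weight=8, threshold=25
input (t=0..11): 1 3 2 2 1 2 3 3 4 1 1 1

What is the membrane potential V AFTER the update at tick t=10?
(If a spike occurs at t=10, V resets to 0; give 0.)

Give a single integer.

t=0: input=1 -> V=8
t=1: input=3 -> V=0 FIRE
t=2: input=2 -> V=16
t=3: input=2 -> V=0 FIRE
t=4: input=1 -> V=8
t=5: input=2 -> V=21
t=6: input=3 -> V=0 FIRE
t=7: input=3 -> V=24
t=8: input=4 -> V=0 FIRE
t=9: input=1 -> V=8
t=10: input=1 -> V=13
t=11: input=1 -> V=17

Answer: 13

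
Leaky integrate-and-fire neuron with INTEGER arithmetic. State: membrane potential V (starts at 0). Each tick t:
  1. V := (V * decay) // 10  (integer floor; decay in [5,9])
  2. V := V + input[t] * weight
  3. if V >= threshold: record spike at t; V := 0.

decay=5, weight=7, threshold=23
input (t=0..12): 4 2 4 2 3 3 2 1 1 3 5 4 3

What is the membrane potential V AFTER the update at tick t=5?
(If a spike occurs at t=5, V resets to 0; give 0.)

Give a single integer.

Answer: 21

Derivation:
t=0: input=4 -> V=0 FIRE
t=1: input=2 -> V=14
t=2: input=4 -> V=0 FIRE
t=3: input=2 -> V=14
t=4: input=3 -> V=0 FIRE
t=5: input=3 -> V=21
t=6: input=2 -> V=0 FIRE
t=7: input=1 -> V=7
t=8: input=1 -> V=10
t=9: input=3 -> V=0 FIRE
t=10: input=5 -> V=0 FIRE
t=11: input=4 -> V=0 FIRE
t=12: input=3 -> V=21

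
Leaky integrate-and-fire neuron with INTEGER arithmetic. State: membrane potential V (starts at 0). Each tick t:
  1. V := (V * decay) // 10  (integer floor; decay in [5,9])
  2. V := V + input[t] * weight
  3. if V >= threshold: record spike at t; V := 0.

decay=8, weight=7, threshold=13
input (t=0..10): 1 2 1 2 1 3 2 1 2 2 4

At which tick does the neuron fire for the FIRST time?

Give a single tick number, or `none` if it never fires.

Answer: 1

Derivation:
t=0: input=1 -> V=7
t=1: input=2 -> V=0 FIRE
t=2: input=1 -> V=7
t=3: input=2 -> V=0 FIRE
t=4: input=1 -> V=7
t=5: input=3 -> V=0 FIRE
t=6: input=2 -> V=0 FIRE
t=7: input=1 -> V=7
t=8: input=2 -> V=0 FIRE
t=9: input=2 -> V=0 FIRE
t=10: input=4 -> V=0 FIRE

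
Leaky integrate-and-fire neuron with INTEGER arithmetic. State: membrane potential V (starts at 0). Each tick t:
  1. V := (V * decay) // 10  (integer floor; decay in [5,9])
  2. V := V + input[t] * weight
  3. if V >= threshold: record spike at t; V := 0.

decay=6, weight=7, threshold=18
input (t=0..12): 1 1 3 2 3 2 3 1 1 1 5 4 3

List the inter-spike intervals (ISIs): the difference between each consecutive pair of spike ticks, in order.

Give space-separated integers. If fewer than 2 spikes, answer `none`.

t=0: input=1 -> V=7
t=1: input=1 -> V=11
t=2: input=3 -> V=0 FIRE
t=3: input=2 -> V=14
t=4: input=3 -> V=0 FIRE
t=5: input=2 -> V=14
t=6: input=3 -> V=0 FIRE
t=7: input=1 -> V=7
t=8: input=1 -> V=11
t=9: input=1 -> V=13
t=10: input=5 -> V=0 FIRE
t=11: input=4 -> V=0 FIRE
t=12: input=3 -> V=0 FIRE

Answer: 2 2 4 1 1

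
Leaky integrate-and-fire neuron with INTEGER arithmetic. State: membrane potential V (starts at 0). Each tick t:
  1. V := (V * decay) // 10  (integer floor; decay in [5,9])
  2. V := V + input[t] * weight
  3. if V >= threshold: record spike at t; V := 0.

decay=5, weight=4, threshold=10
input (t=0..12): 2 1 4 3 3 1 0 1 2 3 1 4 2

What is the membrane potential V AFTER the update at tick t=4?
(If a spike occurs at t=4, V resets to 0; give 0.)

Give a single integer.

t=0: input=2 -> V=8
t=1: input=1 -> V=8
t=2: input=4 -> V=0 FIRE
t=3: input=3 -> V=0 FIRE
t=4: input=3 -> V=0 FIRE
t=5: input=1 -> V=4
t=6: input=0 -> V=2
t=7: input=1 -> V=5
t=8: input=2 -> V=0 FIRE
t=9: input=3 -> V=0 FIRE
t=10: input=1 -> V=4
t=11: input=4 -> V=0 FIRE
t=12: input=2 -> V=8

Answer: 0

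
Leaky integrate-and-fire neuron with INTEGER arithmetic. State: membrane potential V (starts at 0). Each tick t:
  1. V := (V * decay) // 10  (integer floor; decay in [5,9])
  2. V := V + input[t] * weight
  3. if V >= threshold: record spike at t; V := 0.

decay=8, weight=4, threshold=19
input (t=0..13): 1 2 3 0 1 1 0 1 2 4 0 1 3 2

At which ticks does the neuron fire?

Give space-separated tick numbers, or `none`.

Answer: 2 9 13

Derivation:
t=0: input=1 -> V=4
t=1: input=2 -> V=11
t=2: input=3 -> V=0 FIRE
t=3: input=0 -> V=0
t=4: input=1 -> V=4
t=5: input=1 -> V=7
t=6: input=0 -> V=5
t=7: input=1 -> V=8
t=8: input=2 -> V=14
t=9: input=4 -> V=0 FIRE
t=10: input=0 -> V=0
t=11: input=1 -> V=4
t=12: input=3 -> V=15
t=13: input=2 -> V=0 FIRE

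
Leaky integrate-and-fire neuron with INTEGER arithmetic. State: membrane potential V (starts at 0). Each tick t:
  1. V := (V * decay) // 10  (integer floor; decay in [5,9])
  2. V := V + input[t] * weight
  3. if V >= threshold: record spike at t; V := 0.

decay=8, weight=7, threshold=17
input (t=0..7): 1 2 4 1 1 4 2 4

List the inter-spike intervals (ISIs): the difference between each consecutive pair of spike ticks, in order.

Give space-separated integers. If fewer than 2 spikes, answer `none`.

t=0: input=1 -> V=7
t=1: input=2 -> V=0 FIRE
t=2: input=4 -> V=0 FIRE
t=3: input=1 -> V=7
t=4: input=1 -> V=12
t=5: input=4 -> V=0 FIRE
t=6: input=2 -> V=14
t=7: input=4 -> V=0 FIRE

Answer: 1 3 2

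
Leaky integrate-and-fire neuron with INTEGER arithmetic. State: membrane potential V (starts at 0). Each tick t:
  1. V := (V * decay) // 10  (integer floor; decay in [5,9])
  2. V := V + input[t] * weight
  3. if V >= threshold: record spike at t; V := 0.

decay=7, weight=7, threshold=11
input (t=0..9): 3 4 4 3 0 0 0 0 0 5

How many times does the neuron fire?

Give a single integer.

t=0: input=3 -> V=0 FIRE
t=1: input=4 -> V=0 FIRE
t=2: input=4 -> V=0 FIRE
t=3: input=3 -> V=0 FIRE
t=4: input=0 -> V=0
t=5: input=0 -> V=0
t=6: input=0 -> V=0
t=7: input=0 -> V=0
t=8: input=0 -> V=0
t=9: input=5 -> V=0 FIRE

Answer: 5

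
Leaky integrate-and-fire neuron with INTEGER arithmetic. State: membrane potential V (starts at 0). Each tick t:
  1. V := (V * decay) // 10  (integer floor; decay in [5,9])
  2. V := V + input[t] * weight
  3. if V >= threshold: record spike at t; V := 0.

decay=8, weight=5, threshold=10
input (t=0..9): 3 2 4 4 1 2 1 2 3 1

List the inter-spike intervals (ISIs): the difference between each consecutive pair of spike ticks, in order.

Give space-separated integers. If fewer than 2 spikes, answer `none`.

t=0: input=3 -> V=0 FIRE
t=1: input=2 -> V=0 FIRE
t=2: input=4 -> V=0 FIRE
t=3: input=4 -> V=0 FIRE
t=4: input=1 -> V=5
t=5: input=2 -> V=0 FIRE
t=6: input=1 -> V=5
t=7: input=2 -> V=0 FIRE
t=8: input=3 -> V=0 FIRE
t=9: input=1 -> V=5

Answer: 1 1 1 2 2 1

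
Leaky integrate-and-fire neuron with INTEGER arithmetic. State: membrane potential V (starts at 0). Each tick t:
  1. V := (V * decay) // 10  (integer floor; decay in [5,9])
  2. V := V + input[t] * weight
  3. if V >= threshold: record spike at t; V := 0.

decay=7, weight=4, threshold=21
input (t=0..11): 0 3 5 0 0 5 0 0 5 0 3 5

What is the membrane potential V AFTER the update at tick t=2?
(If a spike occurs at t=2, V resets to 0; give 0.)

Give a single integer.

Answer: 0

Derivation:
t=0: input=0 -> V=0
t=1: input=3 -> V=12
t=2: input=5 -> V=0 FIRE
t=3: input=0 -> V=0
t=4: input=0 -> V=0
t=5: input=5 -> V=20
t=6: input=0 -> V=14
t=7: input=0 -> V=9
t=8: input=5 -> V=0 FIRE
t=9: input=0 -> V=0
t=10: input=3 -> V=12
t=11: input=5 -> V=0 FIRE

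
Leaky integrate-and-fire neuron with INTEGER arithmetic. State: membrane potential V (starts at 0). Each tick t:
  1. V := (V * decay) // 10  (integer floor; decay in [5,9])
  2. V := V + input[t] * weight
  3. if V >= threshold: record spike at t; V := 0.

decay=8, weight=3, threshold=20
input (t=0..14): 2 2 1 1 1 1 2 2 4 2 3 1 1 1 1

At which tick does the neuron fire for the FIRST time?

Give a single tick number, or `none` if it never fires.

Answer: 8

Derivation:
t=0: input=2 -> V=6
t=1: input=2 -> V=10
t=2: input=1 -> V=11
t=3: input=1 -> V=11
t=4: input=1 -> V=11
t=5: input=1 -> V=11
t=6: input=2 -> V=14
t=7: input=2 -> V=17
t=8: input=4 -> V=0 FIRE
t=9: input=2 -> V=6
t=10: input=3 -> V=13
t=11: input=1 -> V=13
t=12: input=1 -> V=13
t=13: input=1 -> V=13
t=14: input=1 -> V=13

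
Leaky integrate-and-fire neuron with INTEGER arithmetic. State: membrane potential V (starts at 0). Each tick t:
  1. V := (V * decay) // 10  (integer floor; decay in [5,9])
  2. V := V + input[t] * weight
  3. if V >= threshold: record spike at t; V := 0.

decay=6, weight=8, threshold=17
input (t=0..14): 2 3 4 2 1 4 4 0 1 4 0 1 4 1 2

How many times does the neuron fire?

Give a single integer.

Answer: 8

Derivation:
t=0: input=2 -> V=16
t=1: input=3 -> V=0 FIRE
t=2: input=4 -> V=0 FIRE
t=3: input=2 -> V=16
t=4: input=1 -> V=0 FIRE
t=5: input=4 -> V=0 FIRE
t=6: input=4 -> V=0 FIRE
t=7: input=0 -> V=0
t=8: input=1 -> V=8
t=9: input=4 -> V=0 FIRE
t=10: input=0 -> V=0
t=11: input=1 -> V=8
t=12: input=4 -> V=0 FIRE
t=13: input=1 -> V=8
t=14: input=2 -> V=0 FIRE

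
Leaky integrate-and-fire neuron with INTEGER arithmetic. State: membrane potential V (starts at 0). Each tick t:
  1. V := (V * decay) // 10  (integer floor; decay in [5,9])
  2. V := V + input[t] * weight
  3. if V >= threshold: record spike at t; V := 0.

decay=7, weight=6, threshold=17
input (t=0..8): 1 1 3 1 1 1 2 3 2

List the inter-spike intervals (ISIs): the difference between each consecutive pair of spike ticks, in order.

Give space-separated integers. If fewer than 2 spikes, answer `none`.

t=0: input=1 -> V=6
t=1: input=1 -> V=10
t=2: input=3 -> V=0 FIRE
t=3: input=1 -> V=6
t=4: input=1 -> V=10
t=5: input=1 -> V=13
t=6: input=2 -> V=0 FIRE
t=7: input=3 -> V=0 FIRE
t=8: input=2 -> V=12

Answer: 4 1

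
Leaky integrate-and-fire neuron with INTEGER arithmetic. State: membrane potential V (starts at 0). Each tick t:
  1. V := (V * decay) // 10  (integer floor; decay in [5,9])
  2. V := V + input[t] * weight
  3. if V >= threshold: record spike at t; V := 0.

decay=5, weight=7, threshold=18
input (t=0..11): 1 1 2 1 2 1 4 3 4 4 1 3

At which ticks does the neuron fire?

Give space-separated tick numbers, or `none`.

Answer: 2 6 7 8 9 11

Derivation:
t=0: input=1 -> V=7
t=1: input=1 -> V=10
t=2: input=2 -> V=0 FIRE
t=3: input=1 -> V=7
t=4: input=2 -> V=17
t=5: input=1 -> V=15
t=6: input=4 -> V=0 FIRE
t=7: input=3 -> V=0 FIRE
t=8: input=4 -> V=0 FIRE
t=9: input=4 -> V=0 FIRE
t=10: input=1 -> V=7
t=11: input=3 -> V=0 FIRE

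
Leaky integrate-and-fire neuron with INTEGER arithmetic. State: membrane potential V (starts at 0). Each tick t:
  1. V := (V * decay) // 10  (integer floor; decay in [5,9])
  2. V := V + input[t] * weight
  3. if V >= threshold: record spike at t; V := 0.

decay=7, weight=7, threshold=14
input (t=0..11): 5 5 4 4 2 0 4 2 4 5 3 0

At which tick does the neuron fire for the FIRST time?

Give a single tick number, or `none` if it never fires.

Answer: 0

Derivation:
t=0: input=5 -> V=0 FIRE
t=1: input=5 -> V=0 FIRE
t=2: input=4 -> V=0 FIRE
t=3: input=4 -> V=0 FIRE
t=4: input=2 -> V=0 FIRE
t=5: input=0 -> V=0
t=6: input=4 -> V=0 FIRE
t=7: input=2 -> V=0 FIRE
t=8: input=4 -> V=0 FIRE
t=9: input=5 -> V=0 FIRE
t=10: input=3 -> V=0 FIRE
t=11: input=0 -> V=0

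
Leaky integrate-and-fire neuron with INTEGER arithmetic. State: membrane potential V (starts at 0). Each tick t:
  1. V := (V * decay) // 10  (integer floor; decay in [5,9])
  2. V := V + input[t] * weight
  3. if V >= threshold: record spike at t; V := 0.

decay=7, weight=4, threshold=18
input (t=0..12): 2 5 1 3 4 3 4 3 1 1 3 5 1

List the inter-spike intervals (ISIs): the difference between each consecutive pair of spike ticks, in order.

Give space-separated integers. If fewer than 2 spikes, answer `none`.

t=0: input=2 -> V=8
t=1: input=5 -> V=0 FIRE
t=2: input=1 -> V=4
t=3: input=3 -> V=14
t=4: input=4 -> V=0 FIRE
t=5: input=3 -> V=12
t=6: input=4 -> V=0 FIRE
t=7: input=3 -> V=12
t=8: input=1 -> V=12
t=9: input=1 -> V=12
t=10: input=3 -> V=0 FIRE
t=11: input=5 -> V=0 FIRE
t=12: input=1 -> V=4

Answer: 3 2 4 1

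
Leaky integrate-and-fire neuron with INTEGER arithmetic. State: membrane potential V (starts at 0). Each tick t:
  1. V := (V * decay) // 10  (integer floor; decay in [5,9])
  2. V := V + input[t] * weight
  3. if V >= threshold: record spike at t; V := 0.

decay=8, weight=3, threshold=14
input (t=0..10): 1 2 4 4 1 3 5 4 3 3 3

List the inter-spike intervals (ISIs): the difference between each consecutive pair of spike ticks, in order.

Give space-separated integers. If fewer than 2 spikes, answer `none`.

Answer: 3 1 2 2

Derivation:
t=0: input=1 -> V=3
t=1: input=2 -> V=8
t=2: input=4 -> V=0 FIRE
t=3: input=4 -> V=12
t=4: input=1 -> V=12
t=5: input=3 -> V=0 FIRE
t=6: input=5 -> V=0 FIRE
t=7: input=4 -> V=12
t=8: input=3 -> V=0 FIRE
t=9: input=3 -> V=9
t=10: input=3 -> V=0 FIRE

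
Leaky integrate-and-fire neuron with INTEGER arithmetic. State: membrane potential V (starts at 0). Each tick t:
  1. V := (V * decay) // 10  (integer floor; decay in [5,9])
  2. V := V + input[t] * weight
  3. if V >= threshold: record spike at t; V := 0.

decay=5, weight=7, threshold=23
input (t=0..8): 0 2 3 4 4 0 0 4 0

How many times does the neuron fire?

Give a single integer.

Answer: 4

Derivation:
t=0: input=0 -> V=0
t=1: input=2 -> V=14
t=2: input=3 -> V=0 FIRE
t=3: input=4 -> V=0 FIRE
t=4: input=4 -> V=0 FIRE
t=5: input=0 -> V=0
t=6: input=0 -> V=0
t=7: input=4 -> V=0 FIRE
t=8: input=0 -> V=0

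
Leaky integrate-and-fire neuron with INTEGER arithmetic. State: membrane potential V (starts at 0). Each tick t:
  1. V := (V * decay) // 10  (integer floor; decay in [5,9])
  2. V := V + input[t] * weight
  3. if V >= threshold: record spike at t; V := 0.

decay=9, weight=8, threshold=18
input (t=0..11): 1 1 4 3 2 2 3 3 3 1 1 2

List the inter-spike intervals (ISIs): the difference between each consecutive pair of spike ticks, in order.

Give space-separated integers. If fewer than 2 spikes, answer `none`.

Answer: 1 2 1 1 1 3

Derivation:
t=0: input=1 -> V=8
t=1: input=1 -> V=15
t=2: input=4 -> V=0 FIRE
t=3: input=3 -> V=0 FIRE
t=4: input=2 -> V=16
t=5: input=2 -> V=0 FIRE
t=6: input=3 -> V=0 FIRE
t=7: input=3 -> V=0 FIRE
t=8: input=3 -> V=0 FIRE
t=9: input=1 -> V=8
t=10: input=1 -> V=15
t=11: input=2 -> V=0 FIRE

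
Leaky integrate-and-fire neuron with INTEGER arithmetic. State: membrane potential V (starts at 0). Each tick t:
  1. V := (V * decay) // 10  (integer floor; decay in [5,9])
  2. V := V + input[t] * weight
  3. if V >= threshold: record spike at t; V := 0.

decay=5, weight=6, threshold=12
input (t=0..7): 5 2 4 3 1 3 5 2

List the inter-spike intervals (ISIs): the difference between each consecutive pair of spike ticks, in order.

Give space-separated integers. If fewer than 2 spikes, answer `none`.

t=0: input=5 -> V=0 FIRE
t=1: input=2 -> V=0 FIRE
t=2: input=4 -> V=0 FIRE
t=3: input=3 -> V=0 FIRE
t=4: input=1 -> V=6
t=5: input=3 -> V=0 FIRE
t=6: input=5 -> V=0 FIRE
t=7: input=2 -> V=0 FIRE

Answer: 1 1 1 2 1 1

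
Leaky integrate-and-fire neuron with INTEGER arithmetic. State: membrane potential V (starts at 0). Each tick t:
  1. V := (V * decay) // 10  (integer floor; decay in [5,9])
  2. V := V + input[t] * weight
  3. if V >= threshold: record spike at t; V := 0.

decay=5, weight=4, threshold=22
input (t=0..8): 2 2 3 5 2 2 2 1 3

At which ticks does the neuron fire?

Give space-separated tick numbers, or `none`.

t=0: input=2 -> V=8
t=1: input=2 -> V=12
t=2: input=3 -> V=18
t=3: input=5 -> V=0 FIRE
t=4: input=2 -> V=8
t=5: input=2 -> V=12
t=6: input=2 -> V=14
t=7: input=1 -> V=11
t=8: input=3 -> V=17

Answer: 3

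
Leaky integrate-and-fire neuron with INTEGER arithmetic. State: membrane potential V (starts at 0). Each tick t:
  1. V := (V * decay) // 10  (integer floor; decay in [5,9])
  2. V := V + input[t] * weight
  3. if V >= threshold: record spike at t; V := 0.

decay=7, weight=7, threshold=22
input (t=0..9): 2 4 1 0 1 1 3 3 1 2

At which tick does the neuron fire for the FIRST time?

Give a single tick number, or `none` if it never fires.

t=0: input=2 -> V=14
t=1: input=4 -> V=0 FIRE
t=2: input=1 -> V=7
t=3: input=0 -> V=4
t=4: input=1 -> V=9
t=5: input=1 -> V=13
t=6: input=3 -> V=0 FIRE
t=7: input=3 -> V=21
t=8: input=1 -> V=21
t=9: input=2 -> V=0 FIRE

Answer: 1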